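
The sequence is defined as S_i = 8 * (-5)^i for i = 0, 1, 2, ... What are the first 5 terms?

This is a geometric sequence.
i=0: S_0 = 8 * (-5)^0 = 8
i=1: S_1 = 8 * (-5)^1 = -40
i=2: S_2 = 8 * (-5)^2 = 200
i=3: S_3 = 8 * (-5)^3 = -1000
i=4: S_4 = 8 * (-5)^4 = 5000
The first 5 terms are: [8, -40, 200, -1000, 5000]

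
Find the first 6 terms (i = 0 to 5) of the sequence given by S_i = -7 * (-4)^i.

This is a geometric sequence.
i=0: S_0 = -7 * (-4)^0 = -7
i=1: S_1 = -7 * (-4)^1 = 28
i=2: S_2 = -7 * (-4)^2 = -112
i=3: S_3 = -7 * (-4)^3 = 448
i=4: S_4 = -7 * (-4)^4 = -1792
i=5: S_5 = -7 * (-4)^5 = 7168
The first 6 terms are: [-7, 28, -112, 448, -1792, 7168]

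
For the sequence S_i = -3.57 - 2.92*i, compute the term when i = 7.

S_7 = -3.57 + -2.92*7 = -3.57 + -20.44 = -24.01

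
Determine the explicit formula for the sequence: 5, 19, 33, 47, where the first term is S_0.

Check differences: 19 - 5 = 14
33 - 19 = 14
Common difference d = 14.
First term a = 5.
Formula: S_i = 5 + 14*i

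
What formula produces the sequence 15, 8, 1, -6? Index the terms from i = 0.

Check differences: 8 - 15 = -7
1 - 8 = -7
Common difference d = -7.
First term a = 15.
Formula: S_i = 15 - 7*i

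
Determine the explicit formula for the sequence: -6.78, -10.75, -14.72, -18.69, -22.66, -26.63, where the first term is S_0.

Check differences: -10.75 - -6.78 = -3.97
-14.72 - -10.75 = -3.97
Common difference d = -3.97.
First term a = -6.78.
Formula: S_i = -6.78 - 3.97*i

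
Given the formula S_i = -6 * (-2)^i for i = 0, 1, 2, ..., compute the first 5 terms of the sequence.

This is a geometric sequence.
i=0: S_0 = -6 * (-2)^0 = -6
i=1: S_1 = -6 * (-2)^1 = 12
i=2: S_2 = -6 * (-2)^2 = -24
i=3: S_3 = -6 * (-2)^3 = 48
i=4: S_4 = -6 * (-2)^4 = -96
The first 5 terms are: [-6, 12, -24, 48, -96]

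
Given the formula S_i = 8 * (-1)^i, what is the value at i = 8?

S_8 = 8 * (-1)^8 = 8 * 1 = 8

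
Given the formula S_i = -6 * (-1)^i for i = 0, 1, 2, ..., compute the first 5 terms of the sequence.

This is a geometric sequence.
i=0: S_0 = -6 * (-1)^0 = -6
i=1: S_1 = -6 * (-1)^1 = 6
i=2: S_2 = -6 * (-1)^2 = -6
i=3: S_3 = -6 * (-1)^3 = 6
i=4: S_4 = -6 * (-1)^4 = -6
The first 5 terms are: [-6, 6, -6, 6, -6]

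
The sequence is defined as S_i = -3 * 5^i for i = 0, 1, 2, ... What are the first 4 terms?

This is a geometric sequence.
i=0: S_0 = -3 * 5^0 = -3
i=1: S_1 = -3 * 5^1 = -15
i=2: S_2 = -3 * 5^2 = -75
i=3: S_3 = -3 * 5^3 = -375
The first 4 terms are: [-3, -15, -75, -375]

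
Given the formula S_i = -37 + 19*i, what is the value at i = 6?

S_6 = -37 + 19*6 = -37 + 114 = 77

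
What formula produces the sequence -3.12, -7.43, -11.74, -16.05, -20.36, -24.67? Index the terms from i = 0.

Check differences: -7.43 - -3.12 = -4.31
-11.74 - -7.43 = -4.31
Common difference d = -4.31.
First term a = -3.12.
Formula: S_i = -3.12 - 4.31*i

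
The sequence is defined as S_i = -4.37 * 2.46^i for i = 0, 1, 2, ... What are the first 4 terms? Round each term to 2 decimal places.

This is a geometric sequence.
i=0: S_0 = -4.37 * 2.46^0 = -4.37
i=1: S_1 = -4.37 * 2.46^1 ≈ -10.75
i=2: S_2 = -4.37 * 2.46^2 ≈ -26.45
i=3: S_3 = -4.37 * 2.46^3 ≈ -65.06
The first 4 terms are: [-4.37, -10.75, -26.45, -65.06]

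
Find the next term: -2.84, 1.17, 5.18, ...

Differences: 1.17 - -2.84 = 4.01
This is an arithmetic sequence with common difference d = 4.01.
Next term = 5.18 + 4.01 = 9.19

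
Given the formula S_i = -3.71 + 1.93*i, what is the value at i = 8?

S_8 = -3.71 + 1.93*8 = -3.71 + 15.44 = 11.73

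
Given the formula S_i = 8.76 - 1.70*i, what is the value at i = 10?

S_10 = 8.76 + -1.7*10 = 8.76 + -17.0 = -8.24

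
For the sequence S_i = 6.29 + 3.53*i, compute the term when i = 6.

S_6 = 6.29 + 3.53*6 = 6.29 + 21.18 = 27.47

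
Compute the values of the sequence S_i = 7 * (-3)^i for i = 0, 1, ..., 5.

This is a geometric sequence.
i=0: S_0 = 7 * (-3)^0 = 7
i=1: S_1 = 7 * (-3)^1 = -21
i=2: S_2 = 7 * (-3)^2 = 63
i=3: S_3 = 7 * (-3)^3 = -189
i=4: S_4 = 7 * (-3)^4 = 567
i=5: S_5 = 7 * (-3)^5 = -1701
The first 6 terms are: [7, -21, 63, -189, 567, -1701]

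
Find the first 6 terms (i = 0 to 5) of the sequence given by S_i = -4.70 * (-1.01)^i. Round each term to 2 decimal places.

This is a geometric sequence.
i=0: S_0 = -4.7 * (-1.01)^0 = -4.7
i=1: S_1 = -4.7 * (-1.01)^1 ≈ 4.75
i=2: S_2 = -4.7 * (-1.01)^2 ≈ -4.79
i=3: S_3 = -4.7 * (-1.01)^3 ≈ 4.84
i=4: S_4 = -4.7 * (-1.01)^4 ≈ -4.89
i=5: S_5 = -4.7 * (-1.01)^5 ≈ 4.94
The first 6 terms are: [-4.7, 4.75, -4.79, 4.84, -4.89, 4.94]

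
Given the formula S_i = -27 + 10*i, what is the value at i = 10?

S_10 = -27 + 10*10 = -27 + 100 = 73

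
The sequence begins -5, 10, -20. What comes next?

Ratios: 10 / -5 = -2.0
This is a geometric sequence with common ratio r = -2.
Next term = -20 * -2 = 40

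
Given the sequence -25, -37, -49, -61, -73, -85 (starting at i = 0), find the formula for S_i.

Check differences: -37 - -25 = -12
-49 - -37 = -12
Common difference d = -12.
First term a = -25.
Formula: S_i = -25 - 12*i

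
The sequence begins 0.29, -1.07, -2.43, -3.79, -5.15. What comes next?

Differences: -1.07 - 0.29 = -1.36
This is an arithmetic sequence with common difference d = -1.36.
Next term = -5.15 + -1.36 = -6.51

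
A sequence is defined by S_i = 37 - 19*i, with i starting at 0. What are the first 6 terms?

This is an arithmetic sequence.
i=0: S_0 = 37 + -19*0 = 37
i=1: S_1 = 37 + -19*1 = 18
i=2: S_2 = 37 + -19*2 = -1
i=3: S_3 = 37 + -19*3 = -20
i=4: S_4 = 37 + -19*4 = -39
i=5: S_5 = 37 + -19*5 = -58
The first 6 terms are: [37, 18, -1, -20, -39, -58]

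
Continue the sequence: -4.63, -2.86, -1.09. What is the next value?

Differences: -2.86 - -4.63 = 1.77
This is an arithmetic sequence with common difference d = 1.77.
Next term = -1.09 + 1.77 = 0.68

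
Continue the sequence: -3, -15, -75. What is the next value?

Ratios: -15 / -3 = 5.0
This is a geometric sequence with common ratio r = 5.
Next term = -75 * 5 = -375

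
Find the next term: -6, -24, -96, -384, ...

Ratios: -24 / -6 = 4.0
This is a geometric sequence with common ratio r = 4.
Next term = -384 * 4 = -1536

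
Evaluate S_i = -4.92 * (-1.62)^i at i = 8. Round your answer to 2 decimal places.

S_8 = -4.92 * (-1.62)^8 ≈ -4.92 * 47.4373 ≈ -233.39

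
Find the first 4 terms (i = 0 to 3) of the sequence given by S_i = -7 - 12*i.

This is an arithmetic sequence.
i=0: S_0 = -7 + -12*0 = -7
i=1: S_1 = -7 + -12*1 = -19
i=2: S_2 = -7 + -12*2 = -31
i=3: S_3 = -7 + -12*3 = -43
The first 4 terms are: [-7, -19, -31, -43]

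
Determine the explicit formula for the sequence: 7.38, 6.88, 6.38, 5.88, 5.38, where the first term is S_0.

Check differences: 6.88 - 7.38 = -0.5
6.38 - 6.88 = -0.5
Common difference d = -0.5.
First term a = 7.38.
Formula: S_i = 7.38 - 0.50*i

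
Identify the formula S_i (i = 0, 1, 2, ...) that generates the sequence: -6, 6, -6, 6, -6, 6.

Check ratios: 6 / -6 = -1.0
Common ratio r = -1.
First term a = -6.
Formula: S_i = -6 * (-1)^i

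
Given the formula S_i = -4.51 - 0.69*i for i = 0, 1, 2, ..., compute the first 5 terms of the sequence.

This is an arithmetic sequence.
i=0: S_0 = -4.51 + -0.69*0 = -4.51
i=1: S_1 = -4.51 + -0.69*1 = -5.2
i=2: S_2 = -4.51 + -0.69*2 = -5.89
i=3: S_3 = -4.51 + -0.69*3 = -6.58
i=4: S_4 = -4.51 + -0.69*4 = -7.27
The first 5 terms are: [-4.51, -5.2, -5.89, -6.58, -7.27]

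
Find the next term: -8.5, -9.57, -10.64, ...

Differences: -9.57 - -8.5 = -1.07
This is an arithmetic sequence with common difference d = -1.07.
Next term = -10.64 + -1.07 = -11.71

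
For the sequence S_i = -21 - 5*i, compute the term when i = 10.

S_10 = -21 + -5*10 = -21 + -50 = -71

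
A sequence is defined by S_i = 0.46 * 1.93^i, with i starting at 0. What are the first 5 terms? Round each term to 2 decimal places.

This is a geometric sequence.
i=0: S_0 = 0.46 * 1.93^0 = 0.46
i=1: S_1 = 0.46 * 1.93^1 ≈ 0.89
i=2: S_2 = 0.46 * 1.93^2 ≈ 1.71
i=3: S_3 = 0.46 * 1.93^3 ≈ 3.31
i=4: S_4 = 0.46 * 1.93^4 ≈ 6.38
The first 5 terms are: [0.46, 0.89, 1.71, 3.31, 6.38]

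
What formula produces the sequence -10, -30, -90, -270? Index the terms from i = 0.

Check ratios: -30 / -10 = 3.0
Common ratio r = 3.
First term a = -10.
Formula: S_i = -10 * 3^i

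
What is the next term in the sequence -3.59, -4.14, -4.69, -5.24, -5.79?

Differences: -4.14 - -3.59 = -0.55
This is an arithmetic sequence with common difference d = -0.55.
Next term = -5.79 + -0.55 = -6.34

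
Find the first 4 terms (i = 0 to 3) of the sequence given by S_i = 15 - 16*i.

This is an arithmetic sequence.
i=0: S_0 = 15 + -16*0 = 15
i=1: S_1 = 15 + -16*1 = -1
i=2: S_2 = 15 + -16*2 = -17
i=3: S_3 = 15 + -16*3 = -33
The first 4 terms are: [15, -1, -17, -33]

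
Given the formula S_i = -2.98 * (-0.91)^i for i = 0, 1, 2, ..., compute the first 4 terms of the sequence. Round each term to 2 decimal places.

This is a geometric sequence.
i=0: S_0 = -2.98 * (-0.91)^0 = -2.98
i=1: S_1 = -2.98 * (-0.91)^1 ≈ 2.71
i=2: S_2 = -2.98 * (-0.91)^2 ≈ -2.47
i=3: S_3 = -2.98 * (-0.91)^3 ≈ 2.25
The first 4 terms are: [-2.98, 2.71, -2.47, 2.25]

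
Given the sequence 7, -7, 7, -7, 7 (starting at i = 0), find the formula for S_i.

Check ratios: -7 / 7 = -1.0
Common ratio r = -1.
First term a = 7.
Formula: S_i = 7 * (-1)^i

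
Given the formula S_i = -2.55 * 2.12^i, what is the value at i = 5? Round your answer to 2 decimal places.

S_5 = -2.55 * 2.12^5 ≈ -2.55 * 42.8232 ≈ -109.2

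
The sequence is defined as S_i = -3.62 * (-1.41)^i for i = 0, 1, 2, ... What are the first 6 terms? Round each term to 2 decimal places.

This is a geometric sequence.
i=0: S_0 = -3.62 * (-1.41)^0 = -3.62
i=1: S_1 = -3.62 * (-1.41)^1 ≈ 5.1
i=2: S_2 = -3.62 * (-1.41)^2 ≈ -7.2
i=3: S_3 = -3.62 * (-1.41)^3 ≈ 10.15
i=4: S_4 = -3.62 * (-1.41)^4 ≈ -14.31
i=5: S_5 = -3.62 * (-1.41)^5 ≈ 20.17
The first 6 terms are: [-3.62, 5.1, -7.2, 10.15, -14.31, 20.17]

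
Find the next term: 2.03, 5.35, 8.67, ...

Differences: 5.35 - 2.03 = 3.32
This is an arithmetic sequence with common difference d = 3.32.
Next term = 8.67 + 3.32 = 11.99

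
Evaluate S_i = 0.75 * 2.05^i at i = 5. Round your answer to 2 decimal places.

S_5 = 0.75 * 2.05^5 ≈ 0.75 * 36.2051 ≈ 27.15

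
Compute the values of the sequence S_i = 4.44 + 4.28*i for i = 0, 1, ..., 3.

This is an arithmetic sequence.
i=0: S_0 = 4.44 + 4.28*0 = 4.44
i=1: S_1 = 4.44 + 4.28*1 = 8.72
i=2: S_2 = 4.44 + 4.28*2 = 13.0
i=3: S_3 = 4.44 + 4.28*3 = 17.28
The first 4 terms are: [4.44, 8.72, 13.0, 17.28]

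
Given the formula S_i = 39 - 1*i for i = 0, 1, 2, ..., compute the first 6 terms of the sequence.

This is an arithmetic sequence.
i=0: S_0 = 39 + -1*0 = 39
i=1: S_1 = 39 + -1*1 = 38
i=2: S_2 = 39 + -1*2 = 37
i=3: S_3 = 39 + -1*3 = 36
i=4: S_4 = 39 + -1*4 = 35
i=5: S_5 = 39 + -1*5 = 34
The first 6 terms are: [39, 38, 37, 36, 35, 34]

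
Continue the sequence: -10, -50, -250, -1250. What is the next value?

Ratios: -50 / -10 = 5.0
This is a geometric sequence with common ratio r = 5.
Next term = -1250 * 5 = -6250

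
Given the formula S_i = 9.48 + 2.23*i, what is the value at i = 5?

S_5 = 9.48 + 2.23*5 = 9.48 + 11.15 = 20.63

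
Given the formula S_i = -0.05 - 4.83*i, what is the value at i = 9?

S_9 = -0.05 + -4.83*9 = -0.05 + -43.47 = -43.52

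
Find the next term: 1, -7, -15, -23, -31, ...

Differences: -7 - 1 = -8
This is an arithmetic sequence with common difference d = -8.
Next term = -31 + -8 = -39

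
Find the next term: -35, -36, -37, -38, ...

Differences: -36 - -35 = -1
This is an arithmetic sequence with common difference d = -1.
Next term = -38 + -1 = -39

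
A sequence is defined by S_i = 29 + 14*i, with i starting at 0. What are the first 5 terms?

This is an arithmetic sequence.
i=0: S_0 = 29 + 14*0 = 29
i=1: S_1 = 29 + 14*1 = 43
i=2: S_2 = 29 + 14*2 = 57
i=3: S_3 = 29 + 14*3 = 71
i=4: S_4 = 29 + 14*4 = 85
The first 5 terms are: [29, 43, 57, 71, 85]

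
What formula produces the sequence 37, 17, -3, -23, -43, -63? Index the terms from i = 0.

Check differences: 17 - 37 = -20
-3 - 17 = -20
Common difference d = -20.
First term a = 37.
Formula: S_i = 37 - 20*i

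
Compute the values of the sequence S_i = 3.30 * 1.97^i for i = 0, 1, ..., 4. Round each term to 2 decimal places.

This is a geometric sequence.
i=0: S_0 = 3.3 * 1.97^0 = 3.3
i=1: S_1 = 3.3 * 1.97^1 ≈ 6.5
i=2: S_2 = 3.3 * 1.97^2 ≈ 12.81
i=3: S_3 = 3.3 * 1.97^3 ≈ 25.23
i=4: S_4 = 3.3 * 1.97^4 ≈ 49.7
The first 5 terms are: [3.3, 6.5, 12.81, 25.23, 49.7]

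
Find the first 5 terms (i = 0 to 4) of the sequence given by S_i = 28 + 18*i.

This is an arithmetic sequence.
i=0: S_0 = 28 + 18*0 = 28
i=1: S_1 = 28 + 18*1 = 46
i=2: S_2 = 28 + 18*2 = 64
i=3: S_3 = 28 + 18*3 = 82
i=4: S_4 = 28 + 18*4 = 100
The first 5 terms are: [28, 46, 64, 82, 100]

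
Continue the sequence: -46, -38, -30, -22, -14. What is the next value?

Differences: -38 - -46 = 8
This is an arithmetic sequence with common difference d = 8.
Next term = -14 + 8 = -6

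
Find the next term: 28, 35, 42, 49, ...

Differences: 35 - 28 = 7
This is an arithmetic sequence with common difference d = 7.
Next term = 49 + 7 = 56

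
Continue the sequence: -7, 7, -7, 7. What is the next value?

Ratios: 7 / -7 = -1.0
This is a geometric sequence with common ratio r = -1.
Next term = 7 * -1 = -7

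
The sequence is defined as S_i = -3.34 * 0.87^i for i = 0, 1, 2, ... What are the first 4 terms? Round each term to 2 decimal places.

This is a geometric sequence.
i=0: S_0 = -3.34 * 0.87^0 = -3.34
i=1: S_1 = -3.34 * 0.87^1 ≈ -2.91
i=2: S_2 = -3.34 * 0.87^2 ≈ -2.53
i=3: S_3 = -3.34 * 0.87^3 ≈ -2.2
The first 4 terms are: [-3.34, -2.91, -2.53, -2.2]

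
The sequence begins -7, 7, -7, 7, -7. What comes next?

Ratios: 7 / -7 = -1.0
This is a geometric sequence with common ratio r = -1.
Next term = -7 * -1 = 7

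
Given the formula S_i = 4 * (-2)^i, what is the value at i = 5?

S_5 = 4 * (-2)^5 = 4 * -32 = -128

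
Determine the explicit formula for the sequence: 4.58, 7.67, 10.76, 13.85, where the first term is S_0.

Check differences: 7.67 - 4.58 = 3.09
10.76 - 7.67 = 3.09
Common difference d = 3.09.
First term a = 4.58.
Formula: S_i = 4.58 + 3.09*i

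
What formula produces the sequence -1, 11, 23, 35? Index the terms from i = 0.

Check differences: 11 - -1 = 12
23 - 11 = 12
Common difference d = 12.
First term a = -1.
Formula: S_i = -1 + 12*i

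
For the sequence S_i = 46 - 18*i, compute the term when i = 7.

S_7 = 46 + -18*7 = 46 + -126 = -80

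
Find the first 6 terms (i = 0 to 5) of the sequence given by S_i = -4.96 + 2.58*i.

This is an arithmetic sequence.
i=0: S_0 = -4.96 + 2.58*0 = -4.96
i=1: S_1 = -4.96 + 2.58*1 = -2.38
i=2: S_2 = -4.96 + 2.58*2 = 0.2
i=3: S_3 = -4.96 + 2.58*3 = 2.78
i=4: S_4 = -4.96 + 2.58*4 = 5.36
i=5: S_5 = -4.96 + 2.58*5 = 7.94
The first 6 terms are: [-4.96, -2.38, 0.2, 2.78, 5.36, 7.94]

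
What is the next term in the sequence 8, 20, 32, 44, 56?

Differences: 20 - 8 = 12
This is an arithmetic sequence with common difference d = 12.
Next term = 56 + 12 = 68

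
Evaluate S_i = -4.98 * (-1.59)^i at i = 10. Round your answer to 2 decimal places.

S_10 = -4.98 * (-1.59)^10 ≈ -4.98 * 103.2693 ≈ -514.28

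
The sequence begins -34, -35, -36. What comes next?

Differences: -35 - -34 = -1
This is an arithmetic sequence with common difference d = -1.
Next term = -36 + -1 = -37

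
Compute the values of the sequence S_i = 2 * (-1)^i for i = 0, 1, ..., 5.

This is a geometric sequence.
i=0: S_0 = 2 * (-1)^0 = 2
i=1: S_1 = 2 * (-1)^1 = -2
i=2: S_2 = 2 * (-1)^2 = 2
i=3: S_3 = 2 * (-1)^3 = -2
i=4: S_4 = 2 * (-1)^4 = 2
i=5: S_5 = 2 * (-1)^5 = -2
The first 6 terms are: [2, -2, 2, -2, 2, -2]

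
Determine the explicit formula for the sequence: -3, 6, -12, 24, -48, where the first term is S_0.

Check ratios: 6 / -3 = -2.0
Common ratio r = -2.
First term a = -3.
Formula: S_i = -3 * (-2)^i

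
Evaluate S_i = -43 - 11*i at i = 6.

S_6 = -43 + -11*6 = -43 + -66 = -109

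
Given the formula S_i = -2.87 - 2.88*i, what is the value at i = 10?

S_10 = -2.87 + -2.88*10 = -2.87 + -28.8 = -31.67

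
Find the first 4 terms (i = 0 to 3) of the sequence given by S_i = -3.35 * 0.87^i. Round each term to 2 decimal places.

This is a geometric sequence.
i=0: S_0 = -3.35 * 0.87^0 = -3.35
i=1: S_1 = -3.35 * 0.87^1 ≈ -2.91
i=2: S_2 = -3.35 * 0.87^2 ≈ -2.54
i=3: S_3 = -3.35 * 0.87^3 ≈ -2.21
The first 4 terms are: [-3.35, -2.91, -2.54, -2.21]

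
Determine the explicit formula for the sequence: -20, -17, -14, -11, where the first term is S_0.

Check differences: -17 - -20 = 3
-14 - -17 = 3
Common difference d = 3.
First term a = -20.
Formula: S_i = -20 + 3*i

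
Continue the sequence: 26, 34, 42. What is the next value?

Differences: 34 - 26 = 8
This is an arithmetic sequence with common difference d = 8.
Next term = 42 + 8 = 50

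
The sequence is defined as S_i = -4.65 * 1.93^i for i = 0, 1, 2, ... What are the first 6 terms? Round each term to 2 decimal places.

This is a geometric sequence.
i=0: S_0 = -4.65 * 1.93^0 = -4.65
i=1: S_1 = -4.65 * 1.93^1 ≈ -8.97
i=2: S_2 = -4.65 * 1.93^2 ≈ -17.32
i=3: S_3 = -4.65 * 1.93^3 ≈ -33.43
i=4: S_4 = -4.65 * 1.93^4 ≈ -64.52
i=5: S_5 = -4.65 * 1.93^5 ≈ -124.52
The first 6 terms are: [-4.65, -8.97, -17.32, -33.43, -64.52, -124.52]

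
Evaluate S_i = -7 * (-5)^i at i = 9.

S_9 = -7 * (-5)^9 = -7 * -1953125 = 13671875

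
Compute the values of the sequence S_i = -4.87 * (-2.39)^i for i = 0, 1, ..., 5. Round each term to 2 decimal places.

This is a geometric sequence.
i=0: S_0 = -4.87 * (-2.39)^0 = -4.87
i=1: S_1 = -4.87 * (-2.39)^1 ≈ 11.64
i=2: S_2 = -4.87 * (-2.39)^2 ≈ -27.82
i=3: S_3 = -4.87 * (-2.39)^3 ≈ 66.48
i=4: S_4 = -4.87 * (-2.39)^4 ≈ -158.9
i=5: S_5 = -4.87 * (-2.39)^5 ≈ 379.77
The first 6 terms are: [-4.87, 11.64, -27.82, 66.48, -158.9, 379.77]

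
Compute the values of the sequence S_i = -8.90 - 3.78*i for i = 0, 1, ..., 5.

This is an arithmetic sequence.
i=0: S_0 = -8.9 + -3.78*0 = -8.9
i=1: S_1 = -8.9 + -3.78*1 = -12.68
i=2: S_2 = -8.9 + -3.78*2 = -16.46
i=3: S_3 = -8.9 + -3.78*3 = -20.24
i=4: S_4 = -8.9 + -3.78*4 = -24.02
i=5: S_5 = -8.9 + -3.78*5 = -27.8
The first 6 terms are: [-8.9, -12.68, -16.46, -20.24, -24.02, -27.8]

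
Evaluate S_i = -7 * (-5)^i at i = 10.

S_10 = -7 * (-5)^10 = -7 * 9765625 = -68359375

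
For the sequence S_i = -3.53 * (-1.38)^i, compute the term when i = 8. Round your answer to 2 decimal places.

S_8 = -3.53 * (-1.38)^8 ≈ -3.53 * 13.1532 ≈ -46.43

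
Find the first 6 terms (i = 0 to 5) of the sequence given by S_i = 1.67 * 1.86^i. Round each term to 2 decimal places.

This is a geometric sequence.
i=0: S_0 = 1.67 * 1.86^0 = 1.67
i=1: S_1 = 1.67 * 1.86^1 ≈ 3.11
i=2: S_2 = 1.67 * 1.86^2 ≈ 5.78
i=3: S_3 = 1.67 * 1.86^3 ≈ 10.75
i=4: S_4 = 1.67 * 1.86^4 ≈ 19.99
i=5: S_5 = 1.67 * 1.86^5 ≈ 37.18
The first 6 terms are: [1.67, 3.11, 5.78, 10.75, 19.99, 37.18]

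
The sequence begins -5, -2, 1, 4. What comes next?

Differences: -2 - -5 = 3
This is an arithmetic sequence with common difference d = 3.
Next term = 4 + 3 = 7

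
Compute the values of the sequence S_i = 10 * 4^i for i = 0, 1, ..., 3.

This is a geometric sequence.
i=0: S_0 = 10 * 4^0 = 10
i=1: S_1 = 10 * 4^1 = 40
i=2: S_2 = 10 * 4^2 = 160
i=3: S_3 = 10 * 4^3 = 640
The first 4 terms are: [10, 40, 160, 640]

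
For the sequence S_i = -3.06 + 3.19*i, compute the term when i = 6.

S_6 = -3.06 + 3.19*6 = -3.06 + 19.14 = 16.08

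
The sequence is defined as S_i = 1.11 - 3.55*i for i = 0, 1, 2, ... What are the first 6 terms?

This is an arithmetic sequence.
i=0: S_0 = 1.11 + -3.55*0 = 1.11
i=1: S_1 = 1.11 + -3.55*1 = -2.44
i=2: S_2 = 1.11 + -3.55*2 = -5.99
i=3: S_3 = 1.11 + -3.55*3 = -9.54
i=4: S_4 = 1.11 + -3.55*4 = -13.09
i=5: S_5 = 1.11 + -3.55*5 = -16.64
The first 6 terms are: [1.11, -2.44, -5.99, -9.54, -13.09, -16.64]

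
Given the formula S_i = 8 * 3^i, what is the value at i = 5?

S_5 = 8 * 3^5 = 8 * 243 = 1944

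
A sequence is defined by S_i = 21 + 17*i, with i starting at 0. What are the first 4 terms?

This is an arithmetic sequence.
i=0: S_0 = 21 + 17*0 = 21
i=1: S_1 = 21 + 17*1 = 38
i=2: S_2 = 21 + 17*2 = 55
i=3: S_3 = 21 + 17*3 = 72
The first 4 terms are: [21, 38, 55, 72]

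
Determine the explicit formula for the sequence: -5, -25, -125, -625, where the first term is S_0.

Check ratios: -25 / -5 = 5.0
Common ratio r = 5.
First term a = -5.
Formula: S_i = -5 * 5^i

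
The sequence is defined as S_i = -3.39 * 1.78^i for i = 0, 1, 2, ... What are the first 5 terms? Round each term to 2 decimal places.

This is a geometric sequence.
i=0: S_0 = -3.39 * 1.78^0 = -3.39
i=1: S_1 = -3.39 * 1.78^1 ≈ -6.03
i=2: S_2 = -3.39 * 1.78^2 ≈ -10.74
i=3: S_3 = -3.39 * 1.78^3 ≈ -19.12
i=4: S_4 = -3.39 * 1.78^4 ≈ -34.03
The first 5 terms are: [-3.39, -6.03, -10.74, -19.12, -34.03]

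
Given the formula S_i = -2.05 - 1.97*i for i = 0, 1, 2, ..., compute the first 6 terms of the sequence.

This is an arithmetic sequence.
i=0: S_0 = -2.05 + -1.97*0 = -2.05
i=1: S_1 = -2.05 + -1.97*1 = -4.02
i=2: S_2 = -2.05 + -1.97*2 = -5.99
i=3: S_3 = -2.05 + -1.97*3 = -7.96
i=4: S_4 = -2.05 + -1.97*4 = -9.93
i=5: S_5 = -2.05 + -1.97*5 = -11.9
The first 6 terms are: [-2.05, -4.02, -5.99, -7.96, -9.93, -11.9]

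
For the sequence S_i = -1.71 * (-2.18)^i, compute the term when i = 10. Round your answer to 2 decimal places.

S_10 = -1.71 * (-2.18)^10 ≈ -1.71 * 2424.1804 ≈ -4145.35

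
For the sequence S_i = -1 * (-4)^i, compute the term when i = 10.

S_10 = -1 * (-4)^10 = -1 * 1048576 = -1048576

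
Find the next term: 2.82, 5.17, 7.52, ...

Differences: 5.17 - 2.82 = 2.35
This is an arithmetic sequence with common difference d = 2.35.
Next term = 7.52 + 2.35 = 9.87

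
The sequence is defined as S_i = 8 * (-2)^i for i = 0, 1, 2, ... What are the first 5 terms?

This is a geometric sequence.
i=0: S_0 = 8 * (-2)^0 = 8
i=1: S_1 = 8 * (-2)^1 = -16
i=2: S_2 = 8 * (-2)^2 = 32
i=3: S_3 = 8 * (-2)^3 = -64
i=4: S_4 = 8 * (-2)^4 = 128
The first 5 terms are: [8, -16, 32, -64, 128]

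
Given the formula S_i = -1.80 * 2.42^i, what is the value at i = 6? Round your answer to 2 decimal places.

S_6 = -1.8 * 2.42^6 ≈ -1.8 * 200.8594 ≈ -361.55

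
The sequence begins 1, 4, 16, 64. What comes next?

Ratios: 4 / 1 = 4.0
This is a geometric sequence with common ratio r = 4.
Next term = 64 * 4 = 256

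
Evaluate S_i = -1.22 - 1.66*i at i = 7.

S_7 = -1.22 + -1.66*7 = -1.22 + -11.62 = -12.84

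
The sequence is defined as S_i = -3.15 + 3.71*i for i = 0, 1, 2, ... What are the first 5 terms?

This is an arithmetic sequence.
i=0: S_0 = -3.15 + 3.71*0 = -3.15
i=1: S_1 = -3.15 + 3.71*1 = 0.56
i=2: S_2 = -3.15 + 3.71*2 = 4.27
i=3: S_3 = -3.15 + 3.71*3 = 7.98
i=4: S_4 = -3.15 + 3.71*4 = 11.69
The first 5 terms are: [-3.15, 0.56, 4.27, 7.98, 11.69]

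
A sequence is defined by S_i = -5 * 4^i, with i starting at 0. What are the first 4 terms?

This is a geometric sequence.
i=0: S_0 = -5 * 4^0 = -5
i=1: S_1 = -5 * 4^1 = -20
i=2: S_2 = -5 * 4^2 = -80
i=3: S_3 = -5 * 4^3 = -320
The first 4 terms are: [-5, -20, -80, -320]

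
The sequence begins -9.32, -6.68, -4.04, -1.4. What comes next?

Differences: -6.68 - -9.32 = 2.64
This is an arithmetic sequence with common difference d = 2.64.
Next term = -1.4 + 2.64 = 1.24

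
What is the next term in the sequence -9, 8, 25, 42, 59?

Differences: 8 - -9 = 17
This is an arithmetic sequence with common difference d = 17.
Next term = 59 + 17 = 76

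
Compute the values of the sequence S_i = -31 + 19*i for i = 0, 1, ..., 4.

This is an arithmetic sequence.
i=0: S_0 = -31 + 19*0 = -31
i=1: S_1 = -31 + 19*1 = -12
i=2: S_2 = -31 + 19*2 = 7
i=3: S_3 = -31 + 19*3 = 26
i=4: S_4 = -31 + 19*4 = 45
The first 5 terms are: [-31, -12, 7, 26, 45]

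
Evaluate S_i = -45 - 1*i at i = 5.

S_5 = -45 + -1*5 = -45 + -5 = -50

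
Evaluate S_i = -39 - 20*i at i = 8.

S_8 = -39 + -20*8 = -39 + -160 = -199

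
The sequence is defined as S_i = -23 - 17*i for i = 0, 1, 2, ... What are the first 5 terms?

This is an arithmetic sequence.
i=0: S_0 = -23 + -17*0 = -23
i=1: S_1 = -23 + -17*1 = -40
i=2: S_2 = -23 + -17*2 = -57
i=3: S_3 = -23 + -17*3 = -74
i=4: S_4 = -23 + -17*4 = -91
The first 5 terms are: [-23, -40, -57, -74, -91]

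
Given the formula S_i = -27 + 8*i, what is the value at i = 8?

S_8 = -27 + 8*8 = -27 + 64 = 37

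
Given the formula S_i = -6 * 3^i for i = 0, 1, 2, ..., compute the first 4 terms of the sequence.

This is a geometric sequence.
i=0: S_0 = -6 * 3^0 = -6
i=1: S_1 = -6 * 3^1 = -18
i=2: S_2 = -6 * 3^2 = -54
i=3: S_3 = -6 * 3^3 = -162
The first 4 terms are: [-6, -18, -54, -162]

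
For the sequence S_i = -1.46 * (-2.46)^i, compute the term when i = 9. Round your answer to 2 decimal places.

S_9 = -1.46 * (-2.46)^9 ≈ -1.46 * -3299.2556 ≈ 4816.91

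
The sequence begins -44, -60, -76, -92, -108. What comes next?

Differences: -60 - -44 = -16
This is an arithmetic sequence with common difference d = -16.
Next term = -108 + -16 = -124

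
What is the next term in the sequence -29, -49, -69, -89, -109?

Differences: -49 - -29 = -20
This is an arithmetic sequence with common difference d = -20.
Next term = -109 + -20 = -129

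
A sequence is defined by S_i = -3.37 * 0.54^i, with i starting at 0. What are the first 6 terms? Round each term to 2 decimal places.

This is a geometric sequence.
i=0: S_0 = -3.37 * 0.54^0 = -3.37
i=1: S_1 = -3.37 * 0.54^1 ≈ -1.82
i=2: S_2 = -3.37 * 0.54^2 ≈ -0.98
i=3: S_3 = -3.37 * 0.54^3 ≈ -0.53
i=4: S_4 = -3.37 * 0.54^4 ≈ -0.29
i=5: S_5 = -3.37 * 0.54^5 ≈ -0.15
The first 6 terms are: [-3.37, -1.82, -0.98, -0.53, -0.29, -0.15]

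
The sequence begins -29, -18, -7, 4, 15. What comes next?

Differences: -18 - -29 = 11
This is an arithmetic sequence with common difference d = 11.
Next term = 15 + 11 = 26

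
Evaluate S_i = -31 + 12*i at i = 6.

S_6 = -31 + 12*6 = -31 + 72 = 41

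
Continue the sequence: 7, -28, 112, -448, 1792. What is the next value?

Ratios: -28 / 7 = -4.0
This is a geometric sequence with common ratio r = -4.
Next term = 1792 * -4 = -7168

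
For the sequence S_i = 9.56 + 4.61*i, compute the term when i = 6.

S_6 = 9.56 + 4.61*6 = 9.56 + 27.66 = 37.22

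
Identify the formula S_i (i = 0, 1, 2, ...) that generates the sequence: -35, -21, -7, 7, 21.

Check differences: -21 - -35 = 14
-7 - -21 = 14
Common difference d = 14.
First term a = -35.
Formula: S_i = -35 + 14*i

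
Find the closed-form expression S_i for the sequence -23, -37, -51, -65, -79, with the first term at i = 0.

Check differences: -37 - -23 = -14
-51 - -37 = -14
Common difference d = -14.
First term a = -23.
Formula: S_i = -23 - 14*i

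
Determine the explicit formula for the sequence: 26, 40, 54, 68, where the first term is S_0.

Check differences: 40 - 26 = 14
54 - 40 = 14
Common difference d = 14.
First term a = 26.
Formula: S_i = 26 + 14*i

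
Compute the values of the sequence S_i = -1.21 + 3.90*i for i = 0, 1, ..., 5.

This is an arithmetic sequence.
i=0: S_0 = -1.21 + 3.9*0 = -1.21
i=1: S_1 = -1.21 + 3.9*1 = 2.69
i=2: S_2 = -1.21 + 3.9*2 = 6.59
i=3: S_3 = -1.21 + 3.9*3 = 10.49
i=4: S_4 = -1.21 + 3.9*4 = 14.39
i=5: S_5 = -1.21 + 3.9*5 = 18.29
The first 6 terms are: [-1.21, 2.69, 6.59, 10.49, 14.39, 18.29]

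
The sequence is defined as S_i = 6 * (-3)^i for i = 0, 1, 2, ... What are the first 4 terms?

This is a geometric sequence.
i=0: S_0 = 6 * (-3)^0 = 6
i=1: S_1 = 6 * (-3)^1 = -18
i=2: S_2 = 6 * (-3)^2 = 54
i=3: S_3 = 6 * (-3)^3 = -162
The first 4 terms are: [6, -18, 54, -162]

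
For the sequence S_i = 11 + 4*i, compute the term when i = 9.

S_9 = 11 + 4*9 = 11 + 36 = 47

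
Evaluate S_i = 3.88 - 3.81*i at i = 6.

S_6 = 3.88 + -3.81*6 = 3.88 + -22.86 = -18.98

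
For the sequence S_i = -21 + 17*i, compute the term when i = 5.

S_5 = -21 + 17*5 = -21 + 85 = 64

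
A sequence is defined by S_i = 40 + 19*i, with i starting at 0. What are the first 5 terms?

This is an arithmetic sequence.
i=0: S_0 = 40 + 19*0 = 40
i=1: S_1 = 40 + 19*1 = 59
i=2: S_2 = 40 + 19*2 = 78
i=3: S_3 = 40 + 19*3 = 97
i=4: S_4 = 40 + 19*4 = 116
The first 5 terms are: [40, 59, 78, 97, 116]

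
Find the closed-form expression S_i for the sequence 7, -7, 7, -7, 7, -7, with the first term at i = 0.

Check ratios: -7 / 7 = -1.0
Common ratio r = -1.
First term a = 7.
Formula: S_i = 7 * (-1)^i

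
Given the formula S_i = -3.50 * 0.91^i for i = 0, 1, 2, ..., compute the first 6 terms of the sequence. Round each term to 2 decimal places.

This is a geometric sequence.
i=0: S_0 = -3.5 * 0.91^0 = -3.5
i=1: S_1 = -3.5 * 0.91^1 ≈ -3.19
i=2: S_2 = -3.5 * 0.91^2 ≈ -2.9
i=3: S_3 = -3.5 * 0.91^3 ≈ -2.64
i=4: S_4 = -3.5 * 0.91^4 ≈ -2.4
i=5: S_5 = -3.5 * 0.91^5 ≈ -2.18
The first 6 terms are: [-3.5, -3.19, -2.9, -2.64, -2.4, -2.18]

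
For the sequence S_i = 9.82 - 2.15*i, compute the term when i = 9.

S_9 = 9.82 + -2.15*9 = 9.82 + -19.35 = -9.53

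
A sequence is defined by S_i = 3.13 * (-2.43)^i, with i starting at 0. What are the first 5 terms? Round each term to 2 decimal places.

This is a geometric sequence.
i=0: S_0 = 3.13 * (-2.43)^0 = 3.13
i=1: S_1 = 3.13 * (-2.43)^1 ≈ -7.61
i=2: S_2 = 3.13 * (-2.43)^2 ≈ 18.48
i=3: S_3 = 3.13 * (-2.43)^3 ≈ -44.91
i=4: S_4 = 3.13 * (-2.43)^4 ≈ 109.14
The first 5 terms are: [3.13, -7.61, 18.48, -44.91, 109.14]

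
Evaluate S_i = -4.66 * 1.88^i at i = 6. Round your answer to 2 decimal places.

S_6 = -4.66 * 1.88^6 ≈ -4.66 * 44.1517 ≈ -205.75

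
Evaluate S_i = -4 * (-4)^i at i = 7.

S_7 = -4 * (-4)^7 = -4 * -16384 = 65536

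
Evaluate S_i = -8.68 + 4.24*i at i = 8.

S_8 = -8.68 + 4.24*8 = -8.68 + 33.92 = 25.24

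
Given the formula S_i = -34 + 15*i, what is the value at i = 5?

S_5 = -34 + 15*5 = -34 + 75 = 41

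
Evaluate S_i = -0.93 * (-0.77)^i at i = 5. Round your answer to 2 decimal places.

S_5 = -0.93 * (-0.77)^5 ≈ -0.93 * -0.2707 ≈ 0.25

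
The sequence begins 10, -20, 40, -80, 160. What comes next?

Ratios: -20 / 10 = -2.0
This is a geometric sequence with common ratio r = -2.
Next term = 160 * -2 = -320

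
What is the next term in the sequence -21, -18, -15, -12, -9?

Differences: -18 - -21 = 3
This is an arithmetic sequence with common difference d = 3.
Next term = -9 + 3 = -6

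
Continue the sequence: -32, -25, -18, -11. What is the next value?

Differences: -25 - -32 = 7
This is an arithmetic sequence with common difference d = 7.
Next term = -11 + 7 = -4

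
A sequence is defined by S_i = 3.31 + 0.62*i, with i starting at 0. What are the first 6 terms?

This is an arithmetic sequence.
i=0: S_0 = 3.31 + 0.62*0 = 3.31
i=1: S_1 = 3.31 + 0.62*1 = 3.93
i=2: S_2 = 3.31 + 0.62*2 = 4.55
i=3: S_3 = 3.31 + 0.62*3 = 5.17
i=4: S_4 = 3.31 + 0.62*4 = 5.79
i=5: S_5 = 3.31 + 0.62*5 = 6.41
The first 6 terms are: [3.31, 3.93, 4.55, 5.17, 5.79, 6.41]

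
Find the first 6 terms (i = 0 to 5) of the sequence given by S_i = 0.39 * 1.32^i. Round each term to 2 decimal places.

This is a geometric sequence.
i=0: S_0 = 0.39 * 1.32^0 = 0.39
i=1: S_1 = 0.39 * 1.32^1 ≈ 0.51
i=2: S_2 = 0.39 * 1.32^2 ≈ 0.68
i=3: S_3 = 0.39 * 1.32^3 ≈ 0.9
i=4: S_4 = 0.39 * 1.32^4 ≈ 1.18
i=5: S_5 = 0.39 * 1.32^5 ≈ 1.56
The first 6 terms are: [0.39, 0.51, 0.68, 0.9, 1.18, 1.56]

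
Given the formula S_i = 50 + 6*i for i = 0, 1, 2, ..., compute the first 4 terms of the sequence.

This is an arithmetic sequence.
i=0: S_0 = 50 + 6*0 = 50
i=1: S_1 = 50 + 6*1 = 56
i=2: S_2 = 50 + 6*2 = 62
i=3: S_3 = 50 + 6*3 = 68
The first 4 terms are: [50, 56, 62, 68]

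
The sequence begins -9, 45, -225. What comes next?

Ratios: 45 / -9 = -5.0
This is a geometric sequence with common ratio r = -5.
Next term = -225 * -5 = 1125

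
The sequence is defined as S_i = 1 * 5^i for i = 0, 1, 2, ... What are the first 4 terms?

This is a geometric sequence.
i=0: S_0 = 1 * 5^0 = 1
i=1: S_1 = 1 * 5^1 = 5
i=2: S_2 = 1 * 5^2 = 25
i=3: S_3 = 1 * 5^3 = 125
The first 4 terms are: [1, 5, 25, 125]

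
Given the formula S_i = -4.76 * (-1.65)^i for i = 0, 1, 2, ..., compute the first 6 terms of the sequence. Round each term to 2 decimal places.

This is a geometric sequence.
i=0: S_0 = -4.76 * (-1.65)^0 = -4.76
i=1: S_1 = -4.76 * (-1.65)^1 ≈ 7.85
i=2: S_2 = -4.76 * (-1.65)^2 ≈ -12.96
i=3: S_3 = -4.76 * (-1.65)^3 ≈ 21.38
i=4: S_4 = -4.76 * (-1.65)^4 ≈ -35.28
i=5: S_5 = -4.76 * (-1.65)^5 ≈ 58.21
The first 6 terms are: [-4.76, 7.85, -12.96, 21.38, -35.28, 58.21]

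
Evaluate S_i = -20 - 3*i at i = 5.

S_5 = -20 + -3*5 = -20 + -15 = -35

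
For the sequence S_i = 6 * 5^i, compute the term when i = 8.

S_8 = 6 * 5^8 = 6 * 390625 = 2343750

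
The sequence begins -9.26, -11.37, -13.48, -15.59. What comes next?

Differences: -11.37 - -9.26 = -2.11
This is an arithmetic sequence with common difference d = -2.11.
Next term = -15.59 + -2.11 = -17.7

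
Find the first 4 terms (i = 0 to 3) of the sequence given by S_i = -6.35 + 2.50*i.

This is an arithmetic sequence.
i=0: S_0 = -6.35 + 2.5*0 = -6.35
i=1: S_1 = -6.35 + 2.5*1 = -3.85
i=2: S_2 = -6.35 + 2.5*2 = -1.35
i=3: S_3 = -6.35 + 2.5*3 = 1.15
The first 4 terms are: [-6.35, -3.85, -1.35, 1.15]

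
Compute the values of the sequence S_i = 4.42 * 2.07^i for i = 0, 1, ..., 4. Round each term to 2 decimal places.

This is a geometric sequence.
i=0: S_0 = 4.42 * 2.07^0 = 4.42
i=1: S_1 = 4.42 * 2.07^1 ≈ 9.15
i=2: S_2 = 4.42 * 2.07^2 ≈ 18.94
i=3: S_3 = 4.42 * 2.07^3 ≈ 39.2
i=4: S_4 = 4.42 * 2.07^4 ≈ 81.15
The first 5 terms are: [4.42, 9.15, 18.94, 39.2, 81.15]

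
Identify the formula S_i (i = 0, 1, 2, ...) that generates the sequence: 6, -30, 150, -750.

Check ratios: -30 / 6 = -5.0
Common ratio r = -5.
First term a = 6.
Formula: S_i = 6 * (-5)^i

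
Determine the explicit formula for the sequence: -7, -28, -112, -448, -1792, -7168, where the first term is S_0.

Check ratios: -28 / -7 = 4.0
Common ratio r = 4.
First term a = -7.
Formula: S_i = -7 * 4^i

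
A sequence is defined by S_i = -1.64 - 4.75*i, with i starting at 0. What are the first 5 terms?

This is an arithmetic sequence.
i=0: S_0 = -1.64 + -4.75*0 = -1.64
i=1: S_1 = -1.64 + -4.75*1 = -6.39
i=2: S_2 = -1.64 + -4.75*2 = -11.14
i=3: S_3 = -1.64 + -4.75*3 = -15.89
i=4: S_4 = -1.64 + -4.75*4 = -20.64
The first 5 terms are: [-1.64, -6.39, -11.14, -15.89, -20.64]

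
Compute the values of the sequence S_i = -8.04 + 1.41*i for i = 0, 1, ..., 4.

This is an arithmetic sequence.
i=0: S_0 = -8.04 + 1.41*0 = -8.04
i=1: S_1 = -8.04 + 1.41*1 = -6.63
i=2: S_2 = -8.04 + 1.41*2 = -5.22
i=3: S_3 = -8.04 + 1.41*3 = -3.81
i=4: S_4 = -8.04 + 1.41*4 = -2.4
The first 5 terms are: [-8.04, -6.63, -5.22, -3.81, -2.4]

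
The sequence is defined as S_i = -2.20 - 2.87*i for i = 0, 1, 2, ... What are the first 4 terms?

This is an arithmetic sequence.
i=0: S_0 = -2.2 + -2.87*0 = -2.2
i=1: S_1 = -2.2 + -2.87*1 = -5.07
i=2: S_2 = -2.2 + -2.87*2 = -7.94
i=3: S_3 = -2.2 + -2.87*3 = -10.81
The first 4 terms are: [-2.2, -5.07, -7.94, -10.81]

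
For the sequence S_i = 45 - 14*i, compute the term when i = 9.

S_9 = 45 + -14*9 = 45 + -126 = -81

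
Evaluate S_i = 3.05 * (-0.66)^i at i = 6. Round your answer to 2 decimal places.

S_6 = 3.05 * (-0.66)^6 ≈ 3.05 * 0.0827 ≈ 0.25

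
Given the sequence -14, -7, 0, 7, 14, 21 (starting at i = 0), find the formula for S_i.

Check differences: -7 - -14 = 7
0 - -7 = 7
Common difference d = 7.
First term a = -14.
Formula: S_i = -14 + 7*i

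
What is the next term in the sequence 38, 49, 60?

Differences: 49 - 38 = 11
This is an arithmetic sequence with common difference d = 11.
Next term = 60 + 11 = 71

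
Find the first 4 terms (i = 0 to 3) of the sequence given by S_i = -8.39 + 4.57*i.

This is an arithmetic sequence.
i=0: S_0 = -8.39 + 4.57*0 = -8.39
i=1: S_1 = -8.39 + 4.57*1 = -3.82
i=2: S_2 = -8.39 + 4.57*2 = 0.75
i=3: S_3 = -8.39 + 4.57*3 = 5.32
The first 4 terms are: [-8.39, -3.82, 0.75, 5.32]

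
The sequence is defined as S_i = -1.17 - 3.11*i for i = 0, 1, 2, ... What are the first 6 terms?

This is an arithmetic sequence.
i=0: S_0 = -1.17 + -3.11*0 = -1.17
i=1: S_1 = -1.17 + -3.11*1 = -4.28
i=2: S_2 = -1.17 + -3.11*2 = -7.39
i=3: S_3 = -1.17 + -3.11*3 = -10.5
i=4: S_4 = -1.17 + -3.11*4 = -13.61
i=5: S_5 = -1.17 + -3.11*5 = -16.72
The first 6 terms are: [-1.17, -4.28, -7.39, -10.5, -13.61, -16.72]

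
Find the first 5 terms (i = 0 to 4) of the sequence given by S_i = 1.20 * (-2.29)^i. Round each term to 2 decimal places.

This is a geometric sequence.
i=0: S_0 = 1.2 * (-2.29)^0 = 1.2
i=1: S_1 = 1.2 * (-2.29)^1 ≈ -2.75
i=2: S_2 = 1.2 * (-2.29)^2 ≈ 6.29
i=3: S_3 = 1.2 * (-2.29)^3 ≈ -14.41
i=4: S_4 = 1.2 * (-2.29)^4 ≈ 33.0
The first 5 terms are: [1.2, -2.75, 6.29, -14.41, 33.0]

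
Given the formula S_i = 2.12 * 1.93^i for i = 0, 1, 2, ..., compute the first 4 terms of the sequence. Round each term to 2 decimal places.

This is a geometric sequence.
i=0: S_0 = 2.12 * 1.93^0 = 2.12
i=1: S_1 = 2.12 * 1.93^1 ≈ 4.09
i=2: S_2 = 2.12 * 1.93^2 ≈ 7.9
i=3: S_3 = 2.12 * 1.93^3 ≈ 15.24
The first 4 terms are: [2.12, 4.09, 7.9, 15.24]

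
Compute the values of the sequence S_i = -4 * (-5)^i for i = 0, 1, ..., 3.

This is a geometric sequence.
i=0: S_0 = -4 * (-5)^0 = -4
i=1: S_1 = -4 * (-5)^1 = 20
i=2: S_2 = -4 * (-5)^2 = -100
i=3: S_3 = -4 * (-5)^3 = 500
The first 4 terms are: [-4, 20, -100, 500]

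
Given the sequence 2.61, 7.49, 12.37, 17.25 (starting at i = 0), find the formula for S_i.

Check differences: 7.49 - 2.61 = 4.88
12.37 - 7.49 = 4.88
Common difference d = 4.88.
First term a = 2.61.
Formula: S_i = 2.61 + 4.88*i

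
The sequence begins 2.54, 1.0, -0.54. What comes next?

Differences: 1.0 - 2.54 = -1.54
This is an arithmetic sequence with common difference d = -1.54.
Next term = -0.54 + -1.54 = -2.08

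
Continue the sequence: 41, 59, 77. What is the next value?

Differences: 59 - 41 = 18
This is an arithmetic sequence with common difference d = 18.
Next term = 77 + 18 = 95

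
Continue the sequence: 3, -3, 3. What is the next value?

Ratios: -3 / 3 = -1.0
This is a geometric sequence with common ratio r = -1.
Next term = 3 * -1 = -3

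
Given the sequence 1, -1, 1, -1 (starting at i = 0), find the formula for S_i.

Check ratios: -1 / 1 = -1.0
Common ratio r = -1.
First term a = 1.
Formula: S_i = 1 * (-1)^i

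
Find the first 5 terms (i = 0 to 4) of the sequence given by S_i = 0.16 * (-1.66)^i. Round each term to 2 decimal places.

This is a geometric sequence.
i=0: S_0 = 0.16 * (-1.66)^0 = 0.16
i=1: S_1 = 0.16 * (-1.66)^1 ≈ -0.27
i=2: S_2 = 0.16 * (-1.66)^2 ≈ 0.44
i=3: S_3 = 0.16 * (-1.66)^3 ≈ -0.73
i=4: S_4 = 0.16 * (-1.66)^4 ≈ 1.21
The first 5 terms are: [0.16, -0.27, 0.44, -0.73, 1.21]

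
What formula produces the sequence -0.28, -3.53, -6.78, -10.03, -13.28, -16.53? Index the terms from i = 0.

Check differences: -3.53 - -0.28 = -3.25
-6.78 - -3.53 = -3.25
Common difference d = -3.25.
First term a = -0.28.
Formula: S_i = -0.28 - 3.25*i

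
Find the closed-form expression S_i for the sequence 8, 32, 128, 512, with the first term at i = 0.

Check ratios: 32 / 8 = 4.0
Common ratio r = 4.
First term a = 8.
Formula: S_i = 8 * 4^i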